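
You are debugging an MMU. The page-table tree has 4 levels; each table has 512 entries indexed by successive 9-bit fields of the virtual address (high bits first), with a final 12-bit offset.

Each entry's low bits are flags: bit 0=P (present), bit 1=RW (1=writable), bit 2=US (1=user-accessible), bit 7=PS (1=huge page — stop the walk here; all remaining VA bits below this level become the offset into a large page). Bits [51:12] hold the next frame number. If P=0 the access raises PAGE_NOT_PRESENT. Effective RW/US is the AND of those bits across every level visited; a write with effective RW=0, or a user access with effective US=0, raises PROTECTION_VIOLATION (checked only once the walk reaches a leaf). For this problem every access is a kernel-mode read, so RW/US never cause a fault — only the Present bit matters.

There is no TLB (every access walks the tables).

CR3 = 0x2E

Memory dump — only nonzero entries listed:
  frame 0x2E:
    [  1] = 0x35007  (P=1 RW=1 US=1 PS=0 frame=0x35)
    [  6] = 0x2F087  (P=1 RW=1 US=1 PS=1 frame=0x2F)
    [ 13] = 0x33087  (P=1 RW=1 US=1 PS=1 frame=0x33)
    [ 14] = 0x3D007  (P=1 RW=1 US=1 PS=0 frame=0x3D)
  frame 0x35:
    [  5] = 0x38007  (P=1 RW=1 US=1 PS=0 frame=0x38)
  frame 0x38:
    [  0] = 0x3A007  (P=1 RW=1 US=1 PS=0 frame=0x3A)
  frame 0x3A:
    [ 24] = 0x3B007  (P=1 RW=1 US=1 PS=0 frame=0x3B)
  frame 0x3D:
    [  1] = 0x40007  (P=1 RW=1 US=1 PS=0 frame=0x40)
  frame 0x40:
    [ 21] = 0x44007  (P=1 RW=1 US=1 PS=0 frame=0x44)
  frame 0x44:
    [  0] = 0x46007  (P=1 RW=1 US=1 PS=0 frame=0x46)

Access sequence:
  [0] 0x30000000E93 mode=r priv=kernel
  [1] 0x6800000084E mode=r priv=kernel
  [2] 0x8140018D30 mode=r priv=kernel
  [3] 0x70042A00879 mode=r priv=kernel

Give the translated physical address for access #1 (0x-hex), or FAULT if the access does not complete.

Trace:
#0 VA=0x30000000E93 (r,kernel):
  [0] read 0x2E idx=6: raw=0x2F087 flags P=1 W=1 U=1 S=1
  ✓ 0x2FE93 (huge @L0)  — 1 lookups
#1 VA=0x6800000084E (r,kernel):
  [0] read 0x2E idx=13: raw=0x33087 flags P=1 W=1 U=1 S=1
  ✓ 0x3384E (huge @L0)  — 1 lookups
#2 VA=0x8140018D30 (r,kernel):
  [0] read 0x2E idx=1: raw=0x35007 flags P=1 W=1 U=1 S=0
  [1] read 0x35 idx=5: raw=0x38007 flags P=1 W=1 U=1 S=0
  [2] read 0x38 idx=0: raw=0x3A007 flags P=1 W=1 U=1 S=0
  [3] read 0x3A idx=24: raw=0x3B007 flags P=1 W=1 U=1 S=0
  ✓ 0x3BD30  — 4 lookups
#3 VA=0x70042A00879 (r,kernel):
  [0] read 0x2E idx=14: raw=0x3D007 flags P=1 W=1 U=1 S=0
  [1] read 0x3D idx=1: raw=0x40007 flags P=1 W=1 U=1 S=0
  [2] read 0x40 idx=21: raw=0x44007 flags P=1 W=1 U=1 S=0
  [3] read 0x44 idx=0: raw=0x46007 flags P=1 W=1 U=1 S=0
  ✓ 0x46879  — 4 lookups

Access #1 PA: 0x3384E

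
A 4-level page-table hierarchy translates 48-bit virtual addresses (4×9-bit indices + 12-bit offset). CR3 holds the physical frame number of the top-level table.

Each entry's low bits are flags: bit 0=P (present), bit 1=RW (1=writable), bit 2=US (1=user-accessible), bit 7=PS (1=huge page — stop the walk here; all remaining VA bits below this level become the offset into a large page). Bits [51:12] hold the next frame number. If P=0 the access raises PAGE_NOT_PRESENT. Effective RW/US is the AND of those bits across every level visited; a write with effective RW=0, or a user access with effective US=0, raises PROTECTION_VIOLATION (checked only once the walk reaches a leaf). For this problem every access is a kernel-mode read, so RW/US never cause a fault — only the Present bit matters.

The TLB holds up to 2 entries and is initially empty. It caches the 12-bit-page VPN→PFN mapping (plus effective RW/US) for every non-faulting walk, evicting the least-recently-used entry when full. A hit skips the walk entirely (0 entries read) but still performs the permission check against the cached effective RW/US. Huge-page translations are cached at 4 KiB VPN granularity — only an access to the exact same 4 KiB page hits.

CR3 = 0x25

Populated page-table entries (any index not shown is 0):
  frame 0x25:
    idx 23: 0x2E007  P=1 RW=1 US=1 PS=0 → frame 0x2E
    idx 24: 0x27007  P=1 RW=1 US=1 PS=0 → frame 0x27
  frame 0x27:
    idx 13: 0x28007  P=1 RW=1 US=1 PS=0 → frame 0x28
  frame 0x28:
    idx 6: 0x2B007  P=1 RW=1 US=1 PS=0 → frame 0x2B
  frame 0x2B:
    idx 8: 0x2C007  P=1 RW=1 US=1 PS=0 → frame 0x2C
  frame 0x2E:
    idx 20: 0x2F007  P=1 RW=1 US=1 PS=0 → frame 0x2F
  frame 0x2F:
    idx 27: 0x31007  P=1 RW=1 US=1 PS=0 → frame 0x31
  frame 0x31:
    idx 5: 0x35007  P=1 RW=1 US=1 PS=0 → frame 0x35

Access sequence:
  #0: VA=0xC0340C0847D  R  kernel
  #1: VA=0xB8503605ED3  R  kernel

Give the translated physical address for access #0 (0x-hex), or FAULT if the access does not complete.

Trace:
#0 VA=0xC0340C0847D (r,kernel):
  [0] read 0x25 idx=24: raw=0x27007 flags P=1 W=1 U=1 S=0
  [1] read 0x27 idx=13: raw=0x28007 flags P=1 W=1 U=1 S=0
  [2] read 0x28 idx=6: raw=0x2B007 flags P=1 W=1 U=1 S=0
  [3] read 0x2B idx=8: raw=0x2C007 flags P=1 W=1 U=1 S=0
  → PA=0x2C47D  (4 entries read)
#1 VA=0xB8503605ED3 (r,kernel):
  [0] read 0x25 idx=23: raw=0x2E007 flags P=1 W=1 U=1 S=0
  [1] read 0x2E idx=20: raw=0x2F007 flags P=1 W=1 U=1 S=0
  [2] read 0x2F idx=27: raw=0x31007 flags P=1 W=1 U=1 S=0
  [3] read 0x31 idx=5: raw=0x35007 flags P=1 W=1 U=1 S=0
  → PA=0x35ED3  (4 entries read)

Access #0 PA: 0x2C47D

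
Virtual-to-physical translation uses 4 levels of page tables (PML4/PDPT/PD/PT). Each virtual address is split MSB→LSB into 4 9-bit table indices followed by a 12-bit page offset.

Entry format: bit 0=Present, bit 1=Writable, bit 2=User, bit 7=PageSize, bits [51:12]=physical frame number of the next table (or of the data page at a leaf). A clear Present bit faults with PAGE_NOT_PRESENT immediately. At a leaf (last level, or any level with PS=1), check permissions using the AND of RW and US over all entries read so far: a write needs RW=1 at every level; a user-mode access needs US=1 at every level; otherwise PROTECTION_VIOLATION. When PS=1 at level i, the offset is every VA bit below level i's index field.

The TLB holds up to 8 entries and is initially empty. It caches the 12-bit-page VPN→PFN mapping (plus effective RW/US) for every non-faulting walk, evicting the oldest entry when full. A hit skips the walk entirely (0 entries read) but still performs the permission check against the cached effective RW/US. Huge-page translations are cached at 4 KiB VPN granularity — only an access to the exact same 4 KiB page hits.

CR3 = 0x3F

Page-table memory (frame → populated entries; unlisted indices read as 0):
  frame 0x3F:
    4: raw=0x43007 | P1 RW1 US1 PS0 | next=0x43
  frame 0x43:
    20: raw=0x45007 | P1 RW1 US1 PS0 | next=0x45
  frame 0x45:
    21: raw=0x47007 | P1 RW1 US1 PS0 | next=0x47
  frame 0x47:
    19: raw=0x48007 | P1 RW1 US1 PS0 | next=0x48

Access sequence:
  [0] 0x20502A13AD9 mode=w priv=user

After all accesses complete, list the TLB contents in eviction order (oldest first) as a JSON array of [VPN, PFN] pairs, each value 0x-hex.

Walk each access:
#0 VA=0x20502A13AD9 (w,user):
  lvl0: tbl 0x3F, slot 4 ⇒ 0x43007 (P1/RW1/US1/PS0)
  lvl1: tbl 0x43, slot 20 ⇒ 0x45007 (P1/RW1/US1/PS0)
  lvl2: tbl 0x45, slot 21 ⇒ 0x47007 (P1/RW1/US1/PS0)
  lvl3: tbl 0x47, slot 19 ⇒ 0x48007 (P1/RW1/US1/PS0)
  ✓ 0x48AD9  — 4 lookups

TLB: [["0x20502A13", "0x48"]]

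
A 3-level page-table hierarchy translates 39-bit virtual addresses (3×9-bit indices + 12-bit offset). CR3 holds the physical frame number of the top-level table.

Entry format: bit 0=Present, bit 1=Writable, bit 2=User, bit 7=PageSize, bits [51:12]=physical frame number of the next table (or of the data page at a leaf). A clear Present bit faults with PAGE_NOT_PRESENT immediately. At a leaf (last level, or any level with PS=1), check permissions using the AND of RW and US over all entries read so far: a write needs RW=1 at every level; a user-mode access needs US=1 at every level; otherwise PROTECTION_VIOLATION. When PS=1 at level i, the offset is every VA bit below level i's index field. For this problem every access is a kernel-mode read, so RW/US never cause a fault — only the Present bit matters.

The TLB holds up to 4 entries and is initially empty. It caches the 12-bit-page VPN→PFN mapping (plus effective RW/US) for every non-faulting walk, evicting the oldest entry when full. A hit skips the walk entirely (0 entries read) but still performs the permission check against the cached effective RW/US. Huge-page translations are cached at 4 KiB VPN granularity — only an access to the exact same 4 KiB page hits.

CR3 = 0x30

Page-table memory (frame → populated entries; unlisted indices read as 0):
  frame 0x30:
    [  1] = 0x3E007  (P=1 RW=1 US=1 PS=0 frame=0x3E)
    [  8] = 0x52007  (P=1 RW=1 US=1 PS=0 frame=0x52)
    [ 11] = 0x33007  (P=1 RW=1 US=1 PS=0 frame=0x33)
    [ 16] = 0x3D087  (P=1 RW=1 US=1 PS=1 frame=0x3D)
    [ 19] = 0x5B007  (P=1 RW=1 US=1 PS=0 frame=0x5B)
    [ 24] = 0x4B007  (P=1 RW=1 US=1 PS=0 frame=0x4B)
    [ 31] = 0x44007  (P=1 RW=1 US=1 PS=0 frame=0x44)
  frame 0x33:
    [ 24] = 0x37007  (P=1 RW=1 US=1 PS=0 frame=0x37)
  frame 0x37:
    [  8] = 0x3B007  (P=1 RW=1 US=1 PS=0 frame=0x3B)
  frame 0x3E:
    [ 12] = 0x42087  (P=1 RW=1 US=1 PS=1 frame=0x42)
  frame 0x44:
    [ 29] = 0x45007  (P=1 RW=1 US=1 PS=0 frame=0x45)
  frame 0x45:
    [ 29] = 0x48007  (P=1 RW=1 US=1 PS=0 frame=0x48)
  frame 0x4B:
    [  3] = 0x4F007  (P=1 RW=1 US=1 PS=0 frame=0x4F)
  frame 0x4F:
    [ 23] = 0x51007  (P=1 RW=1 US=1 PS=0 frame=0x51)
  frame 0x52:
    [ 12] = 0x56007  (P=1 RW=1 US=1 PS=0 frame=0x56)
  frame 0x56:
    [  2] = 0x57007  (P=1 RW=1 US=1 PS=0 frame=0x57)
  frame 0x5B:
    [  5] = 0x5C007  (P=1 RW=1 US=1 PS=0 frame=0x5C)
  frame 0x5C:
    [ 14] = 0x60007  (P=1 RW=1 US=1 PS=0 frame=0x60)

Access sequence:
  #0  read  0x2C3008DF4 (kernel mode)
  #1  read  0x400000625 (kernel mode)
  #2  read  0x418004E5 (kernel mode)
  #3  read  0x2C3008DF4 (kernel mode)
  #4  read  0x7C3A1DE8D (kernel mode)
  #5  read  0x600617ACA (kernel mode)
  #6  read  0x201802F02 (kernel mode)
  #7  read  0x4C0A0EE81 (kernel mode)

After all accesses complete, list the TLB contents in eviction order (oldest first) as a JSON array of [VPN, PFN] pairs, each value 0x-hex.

Trace:
#0 VA=0x2C3008DF4 (r,kernel):
  [0] read 0x30 idx=11: raw=0x33007 flags P=1 W=1 U=1 S=0
  [1] read 0x33 idx=24: raw=0x37007 flags P=1 W=1 U=1 S=0
  [2] read 0x37 idx=8: raw=0x3B007 flags P=1 W=1 U=1 S=0
  → PA=0x3BDF4  (3 entries read)
#1 VA=0x400000625 (r,kernel):
  [0] read 0x30 idx=16: raw=0x3D087 flags P=1 W=1 U=1 S=1
  → PA=0x3D625 (huge @L0)  (1 entries read)
#2 VA=0x418004E5 (r,kernel):
  [0] read 0x30 idx=1: raw=0x3E007 flags P=1 W=1 U=1 S=0
  [1] read 0x3E idx=12: raw=0x42087 flags P=1 W=1 U=1 S=1
  → PA=0x424E5 (huge @L1)  (2 entries read)
#3 VA=0x2C3008DF4 (r,kernel):
  TLB hit vpn=0x2C3008 → PA=0x3BDF4
#4 VA=0x7C3A1DE8D (r,kernel):
  [0] read 0x30 idx=31: raw=0x44007 flags P=1 W=1 U=1 S=0
  [1] read 0x44 idx=29: raw=0x45007 flags P=1 W=1 U=1 S=0
  [2] read 0x45 idx=29: raw=0x48007 flags P=1 W=1 U=1 S=0
  → PA=0x48E8D  (3 entries read)
#5 VA=0x600617ACA (r,kernel):
  [0] read 0x30 idx=24: raw=0x4B007 flags P=1 W=1 U=1 S=0
  [1] read 0x4B idx=3: raw=0x4F007 flags P=1 W=1 U=1 S=0
  [2] read 0x4F idx=23: raw=0x51007 flags P=1 W=1 U=1 S=0
  → PA=0x51ACA  (3 entries read)
#6 VA=0x201802F02 (r,kernel):
  [0] read 0x30 idx=8: raw=0x52007 flags P=1 W=1 U=1 S=0
  [1] read 0x52 idx=12: raw=0x56007 flags P=1 W=1 U=1 S=0
  [2] read 0x56 idx=2: raw=0x57007 flags P=1 W=1 U=1 S=0
  → PA=0x57F02  (3 entries read)
#7 VA=0x4C0A0EE81 (r,kernel):
  [0] read 0x30 idx=19: raw=0x5B007 flags P=1 W=1 U=1 S=0
  [1] read 0x5B idx=5: raw=0x5C007 flags P=1 W=1 U=1 S=0
  [2] read 0x5C idx=14: raw=0x60007 flags P=1 W=1 U=1 S=0
  → PA=0x60E81  (3 entries read)

TLB: [["0x7C3A1D", "0x48"], ["0x600617", "0x51"], ["0x201802", "0x57"], ["0x4C0A0E", "0x60"]]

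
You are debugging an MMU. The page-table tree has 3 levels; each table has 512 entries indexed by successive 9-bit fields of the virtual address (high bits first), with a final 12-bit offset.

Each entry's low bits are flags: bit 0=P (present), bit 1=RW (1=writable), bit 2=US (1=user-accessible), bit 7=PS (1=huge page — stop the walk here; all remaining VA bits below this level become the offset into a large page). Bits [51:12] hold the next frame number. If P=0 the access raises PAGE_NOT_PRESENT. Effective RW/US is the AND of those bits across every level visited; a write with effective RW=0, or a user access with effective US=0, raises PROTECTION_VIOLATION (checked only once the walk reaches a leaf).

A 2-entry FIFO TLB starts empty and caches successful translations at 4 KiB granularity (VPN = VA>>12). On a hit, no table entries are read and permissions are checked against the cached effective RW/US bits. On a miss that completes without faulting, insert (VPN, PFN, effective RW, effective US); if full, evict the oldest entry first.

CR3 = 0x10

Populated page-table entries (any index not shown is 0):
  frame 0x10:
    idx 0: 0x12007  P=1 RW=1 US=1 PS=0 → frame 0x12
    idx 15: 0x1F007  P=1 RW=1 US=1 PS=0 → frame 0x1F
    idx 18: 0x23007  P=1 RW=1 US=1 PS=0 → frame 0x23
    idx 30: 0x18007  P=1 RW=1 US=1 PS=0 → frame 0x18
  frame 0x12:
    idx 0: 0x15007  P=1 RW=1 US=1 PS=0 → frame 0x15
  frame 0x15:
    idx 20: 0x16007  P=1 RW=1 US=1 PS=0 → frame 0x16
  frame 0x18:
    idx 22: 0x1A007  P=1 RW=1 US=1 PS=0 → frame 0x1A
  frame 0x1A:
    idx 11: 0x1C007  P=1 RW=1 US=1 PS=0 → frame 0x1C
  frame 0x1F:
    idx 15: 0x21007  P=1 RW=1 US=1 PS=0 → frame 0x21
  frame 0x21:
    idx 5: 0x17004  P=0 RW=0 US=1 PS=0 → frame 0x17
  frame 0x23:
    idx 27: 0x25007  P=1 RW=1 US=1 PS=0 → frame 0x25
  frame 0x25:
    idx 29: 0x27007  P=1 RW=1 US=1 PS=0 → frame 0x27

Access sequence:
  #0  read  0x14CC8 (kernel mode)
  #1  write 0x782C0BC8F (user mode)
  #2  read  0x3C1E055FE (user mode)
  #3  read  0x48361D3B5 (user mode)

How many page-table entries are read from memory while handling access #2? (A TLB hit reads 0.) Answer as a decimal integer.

Trace:
#0 VA=0x14CC8 (r,kernel):
  lvl0: tbl 0x10, slot 0 ⇒ 0x12007 (P1/RW1/US1/PS0)
  lvl1: tbl 0x12, slot 0 ⇒ 0x15007 (P1/RW1/US1/PS0)
  lvl2: tbl 0x15, slot 20 ⇒ 0x16007 (P1/RW1/US1/PS0)
  ⇒ phys 0x16CC8  [3 reads]
#1 VA=0x782C0BC8F (w,user):
  lvl0: tbl 0x10, slot 30 ⇒ 0x18007 (P1/RW1/US1/PS0)
  lvl1: tbl 0x18, slot 22 ⇒ 0x1A007 (P1/RW1/US1/PS0)
  lvl2: tbl 0x1A, slot 11 ⇒ 0x1C007 (P1/RW1/US1/PS0)
  ⇒ phys 0x1CC8F  [3 reads]
#2 VA=0x3C1E055FE (r,user):
  lvl0: tbl 0x10, slot 15 ⇒ 0x1F007 (P1/RW1/US1/PS0)
  lvl1: tbl 0x1F, slot 15 ⇒ 0x21007 (P1/RW1/US1/PS0)
  lvl2: tbl 0x21, slot 5 ⇒ 0x17004 (P0/RW0/US1/PS0)
  → PAGE_NOT_PRESENT  (3 entries read)
#3 VA=0x48361D3B5 (r,user):
  lvl0: tbl 0x10, slot 18 ⇒ 0x23007 (P1/RW1/US1/PS0)
  lvl1: tbl 0x23, slot 27 ⇒ 0x25007 (P1/RW1/US1/PS0)
  lvl2: tbl 0x25, slot 29 ⇒ 0x27007 (P1/RW1/US1/PS0)
  ⇒ phys 0x273B5  [3 reads]

Entries read for #2: 3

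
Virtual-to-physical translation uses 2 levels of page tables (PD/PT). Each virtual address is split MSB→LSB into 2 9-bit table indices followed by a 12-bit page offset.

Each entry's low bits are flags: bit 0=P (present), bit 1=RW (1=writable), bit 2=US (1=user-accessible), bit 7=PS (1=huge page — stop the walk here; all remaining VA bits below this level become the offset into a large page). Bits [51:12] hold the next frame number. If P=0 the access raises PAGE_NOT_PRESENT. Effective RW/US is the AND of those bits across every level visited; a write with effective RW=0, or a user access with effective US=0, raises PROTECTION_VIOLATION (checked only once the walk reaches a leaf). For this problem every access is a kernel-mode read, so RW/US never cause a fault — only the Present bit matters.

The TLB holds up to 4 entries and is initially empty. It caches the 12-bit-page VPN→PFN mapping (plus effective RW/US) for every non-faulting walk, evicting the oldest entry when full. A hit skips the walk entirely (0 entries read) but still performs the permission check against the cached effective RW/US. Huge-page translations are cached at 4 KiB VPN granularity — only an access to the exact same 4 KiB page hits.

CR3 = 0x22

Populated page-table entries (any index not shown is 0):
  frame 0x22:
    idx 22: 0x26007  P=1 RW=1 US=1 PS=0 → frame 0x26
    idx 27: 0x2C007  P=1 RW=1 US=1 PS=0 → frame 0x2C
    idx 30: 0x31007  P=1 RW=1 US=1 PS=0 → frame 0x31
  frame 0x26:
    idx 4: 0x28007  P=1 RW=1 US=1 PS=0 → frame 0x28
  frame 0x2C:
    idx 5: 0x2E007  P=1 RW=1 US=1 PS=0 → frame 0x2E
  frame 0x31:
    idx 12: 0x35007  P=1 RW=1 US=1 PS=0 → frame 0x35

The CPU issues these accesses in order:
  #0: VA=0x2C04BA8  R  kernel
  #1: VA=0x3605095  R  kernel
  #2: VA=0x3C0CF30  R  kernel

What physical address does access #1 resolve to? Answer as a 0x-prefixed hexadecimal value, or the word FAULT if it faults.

Walk each access:
#0 VA=0x2C04BA8 (r,kernel):
  L0 @0x22[22] → 0x26007  P=1,RW=1,US=1,PS=0
  L1 @0x26[4] → 0x28007  P=1,RW=1,US=1,PS=0
  ⇒ phys 0x28BA8  [2 reads]
#1 VA=0x3605095 (r,kernel):
  L0 @0x22[27] → 0x2C007  P=1,RW=1,US=1,PS=0
  L1 @0x2C[5] → 0x2E007  P=1,RW=1,US=1,PS=0
  ⇒ phys 0x2E095  [2 reads]
#2 VA=0x3C0CF30 (r,kernel):
  L0 @0x22[30] → 0x31007  P=1,RW=1,US=1,PS=0
  L1 @0x31[12] → 0x35007  P=1,RW=1,US=1,PS=0
  ⇒ phys 0x35F30  [2 reads]

Access #1 PA: 0x2E095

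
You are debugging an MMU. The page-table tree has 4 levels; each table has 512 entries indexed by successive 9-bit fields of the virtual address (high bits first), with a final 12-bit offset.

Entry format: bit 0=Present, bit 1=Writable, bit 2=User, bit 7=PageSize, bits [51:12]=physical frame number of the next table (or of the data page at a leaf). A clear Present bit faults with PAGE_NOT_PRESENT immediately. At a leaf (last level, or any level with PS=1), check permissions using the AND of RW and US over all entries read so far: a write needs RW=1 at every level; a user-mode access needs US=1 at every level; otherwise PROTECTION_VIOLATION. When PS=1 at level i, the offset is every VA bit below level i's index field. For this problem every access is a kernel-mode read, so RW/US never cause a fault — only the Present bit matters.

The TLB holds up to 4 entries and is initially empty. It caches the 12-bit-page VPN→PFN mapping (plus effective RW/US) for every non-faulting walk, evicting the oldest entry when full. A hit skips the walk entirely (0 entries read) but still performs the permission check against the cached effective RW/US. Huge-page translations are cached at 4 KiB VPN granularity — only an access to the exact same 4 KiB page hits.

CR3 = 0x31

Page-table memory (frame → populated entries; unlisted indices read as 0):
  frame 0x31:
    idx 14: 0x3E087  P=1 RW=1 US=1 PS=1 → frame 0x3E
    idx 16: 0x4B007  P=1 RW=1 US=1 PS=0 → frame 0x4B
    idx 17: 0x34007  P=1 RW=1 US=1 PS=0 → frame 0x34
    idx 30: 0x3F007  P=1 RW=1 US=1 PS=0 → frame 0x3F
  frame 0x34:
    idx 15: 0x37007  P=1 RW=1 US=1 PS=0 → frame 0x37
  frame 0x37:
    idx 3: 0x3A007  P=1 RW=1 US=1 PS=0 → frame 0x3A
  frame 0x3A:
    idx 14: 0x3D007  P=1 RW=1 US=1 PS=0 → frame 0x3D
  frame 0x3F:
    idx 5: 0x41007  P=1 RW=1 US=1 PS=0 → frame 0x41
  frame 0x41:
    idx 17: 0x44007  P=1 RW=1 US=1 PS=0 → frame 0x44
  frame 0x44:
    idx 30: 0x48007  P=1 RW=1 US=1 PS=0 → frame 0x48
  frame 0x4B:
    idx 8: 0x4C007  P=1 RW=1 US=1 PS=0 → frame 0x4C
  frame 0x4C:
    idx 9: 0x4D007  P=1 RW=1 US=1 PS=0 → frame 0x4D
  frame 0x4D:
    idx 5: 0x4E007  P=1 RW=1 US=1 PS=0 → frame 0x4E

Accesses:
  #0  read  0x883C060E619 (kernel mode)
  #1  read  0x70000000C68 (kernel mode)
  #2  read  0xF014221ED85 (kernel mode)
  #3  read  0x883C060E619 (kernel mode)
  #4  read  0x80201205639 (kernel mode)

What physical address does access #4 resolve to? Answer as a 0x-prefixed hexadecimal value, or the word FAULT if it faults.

Trace:
#0 VA=0x883C060E619 (r,kernel):
  L0 @0x31[17] → 0x34007  P=1,RW=1,US=1,PS=0
  L1 @0x34[15] → 0x37007  P=1,RW=1,US=1,PS=0
  L2 @0x37[3] → 0x3A007  P=1,RW=1,US=1,PS=0
  L3 @0x3A[14] → 0x3D007  P=1,RW=1,US=1,PS=0
  ✓ 0x3D619  — 4 lookups
#1 VA=0x70000000C68 (r,kernel):
  L0 @0x31[14] → 0x3E087  P=1,RW=1,US=1,PS=1
  ✓ 0x3EC68 (huge @L0)  — 1 lookups
#2 VA=0xF014221ED85 (r,kernel):
  L0 @0x31[30] → 0x3F007  P=1,RW=1,US=1,PS=0
  L1 @0x3F[5] → 0x41007  P=1,RW=1,US=1,PS=0
  L2 @0x41[17] → 0x44007  P=1,RW=1,US=1,PS=0
  L3 @0x44[30] → 0x48007  P=1,RW=1,US=1,PS=0
  ✓ 0x48D85  — 4 lookups
#3 VA=0x883C060E619 (r,kernel):
  TLB hit vpn=0x883C060E → PA=0x3D619
#4 VA=0x80201205639 (r,kernel):
  L0 @0x31[16] → 0x4B007  P=1,RW=1,US=1,PS=0
  L1 @0x4B[8] → 0x4C007  P=1,RW=1,US=1,PS=0
  L2 @0x4C[9] → 0x4D007  P=1,RW=1,US=1,PS=0
  L3 @0x4D[5] → 0x4E007  P=1,RW=1,US=1,PS=0
  ✓ 0x4E639  — 4 lookups

Access #4 PA: 0x4E639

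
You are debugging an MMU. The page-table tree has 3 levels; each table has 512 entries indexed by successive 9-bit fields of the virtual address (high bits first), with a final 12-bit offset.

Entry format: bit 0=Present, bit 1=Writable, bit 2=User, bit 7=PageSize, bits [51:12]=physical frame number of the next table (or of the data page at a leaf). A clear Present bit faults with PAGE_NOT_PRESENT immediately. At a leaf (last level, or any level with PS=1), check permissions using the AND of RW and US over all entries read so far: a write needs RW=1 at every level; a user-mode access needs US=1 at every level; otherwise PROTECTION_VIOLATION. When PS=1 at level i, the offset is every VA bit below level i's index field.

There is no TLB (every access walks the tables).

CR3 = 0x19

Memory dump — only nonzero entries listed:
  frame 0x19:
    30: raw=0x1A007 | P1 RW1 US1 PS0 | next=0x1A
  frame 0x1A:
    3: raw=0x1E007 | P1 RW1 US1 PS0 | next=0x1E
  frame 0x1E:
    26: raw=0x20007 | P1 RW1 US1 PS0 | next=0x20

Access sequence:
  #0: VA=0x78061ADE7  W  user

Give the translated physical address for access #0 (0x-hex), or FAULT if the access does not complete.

Trace:
#0 VA=0x78061ADE7 (w,user):
  L0: frame=0x19 idx=30 entry=0x1A007 [P=1 RW=1 US=1 PS=0]
  L1: frame=0x1A idx=3 entry=0x1E007 [P=1 RW=1 US=1 PS=0]
  L2: frame=0x1E idx=26 entry=0x20007 [P=1 RW=1 US=1 PS=0]
  → PA=0x20DE7  (3 entries read)

Access #0 PA: 0x20DE7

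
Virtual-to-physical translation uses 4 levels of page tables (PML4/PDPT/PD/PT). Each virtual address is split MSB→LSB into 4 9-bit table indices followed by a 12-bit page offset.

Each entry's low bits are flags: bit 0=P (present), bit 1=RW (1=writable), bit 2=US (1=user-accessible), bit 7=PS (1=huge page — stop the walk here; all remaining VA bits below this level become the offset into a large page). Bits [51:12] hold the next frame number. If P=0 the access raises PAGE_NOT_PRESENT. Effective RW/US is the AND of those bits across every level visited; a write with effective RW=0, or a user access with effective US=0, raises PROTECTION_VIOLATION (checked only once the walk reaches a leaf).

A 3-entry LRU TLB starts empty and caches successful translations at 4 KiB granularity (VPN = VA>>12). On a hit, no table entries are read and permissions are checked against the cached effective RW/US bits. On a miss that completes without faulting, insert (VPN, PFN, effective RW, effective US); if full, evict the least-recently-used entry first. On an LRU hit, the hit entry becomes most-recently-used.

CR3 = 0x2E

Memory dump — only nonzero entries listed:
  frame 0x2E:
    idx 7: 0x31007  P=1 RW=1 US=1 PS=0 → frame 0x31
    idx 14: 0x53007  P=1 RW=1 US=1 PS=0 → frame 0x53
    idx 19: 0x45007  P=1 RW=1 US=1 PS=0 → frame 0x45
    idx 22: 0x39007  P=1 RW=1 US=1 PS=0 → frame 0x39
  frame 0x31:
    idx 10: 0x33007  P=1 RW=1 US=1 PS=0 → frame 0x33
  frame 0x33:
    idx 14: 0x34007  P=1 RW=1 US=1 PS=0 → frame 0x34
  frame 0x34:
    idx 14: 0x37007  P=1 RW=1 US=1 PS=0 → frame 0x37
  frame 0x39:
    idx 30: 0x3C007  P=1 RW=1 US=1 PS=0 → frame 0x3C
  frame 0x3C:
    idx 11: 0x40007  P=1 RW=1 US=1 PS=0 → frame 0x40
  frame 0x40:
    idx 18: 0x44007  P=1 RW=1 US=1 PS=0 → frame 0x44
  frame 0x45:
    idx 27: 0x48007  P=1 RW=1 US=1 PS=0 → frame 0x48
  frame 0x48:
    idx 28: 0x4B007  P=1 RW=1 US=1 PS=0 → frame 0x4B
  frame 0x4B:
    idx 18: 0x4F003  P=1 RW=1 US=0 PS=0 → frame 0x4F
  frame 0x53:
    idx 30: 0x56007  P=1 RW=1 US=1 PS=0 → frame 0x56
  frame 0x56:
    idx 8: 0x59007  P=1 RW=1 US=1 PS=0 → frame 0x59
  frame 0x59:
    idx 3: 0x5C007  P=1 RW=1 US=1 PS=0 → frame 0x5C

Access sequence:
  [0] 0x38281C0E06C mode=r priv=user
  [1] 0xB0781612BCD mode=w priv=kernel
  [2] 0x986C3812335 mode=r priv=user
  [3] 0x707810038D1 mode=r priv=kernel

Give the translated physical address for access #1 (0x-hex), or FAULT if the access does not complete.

Per-access translation:
#0 VA=0x38281C0E06C (r,user):
  [0] read 0x2E idx=7: raw=0x31007 flags P=1 W=1 U=1 S=0
  [1] read 0x31 idx=10: raw=0x33007 flags P=1 W=1 U=1 S=0
  [2] read 0x33 idx=14: raw=0x34007 flags P=1 W=1 U=1 S=0
  [3] read 0x34 idx=14: raw=0x37007 flags P=1 W=1 U=1 S=0
  → PA=0x3706C  (4 entries read)
#1 VA=0xB0781612BCD (w,kernel):
  [0] read 0x2E idx=22: raw=0x39007 flags P=1 W=1 U=1 S=0
  [1] read 0x39 idx=30: raw=0x3C007 flags P=1 W=1 U=1 S=0
  [2] read 0x3C idx=11: raw=0x40007 flags P=1 W=1 U=1 S=0
  [3] read 0x40 idx=18: raw=0x44007 flags P=1 W=1 U=1 S=0
  → PA=0x44BCD  (4 entries read)
#2 VA=0x986C3812335 (r,user):
  [0] read 0x2E idx=19: raw=0x45007 flags P=1 W=1 U=1 S=0
  [1] read 0x45 idx=27: raw=0x48007 flags P=1 W=1 U=1 S=0
  [2] read 0x48 idx=28: raw=0x4B007 flags P=1 W=1 U=1 S=0
  [3] read 0x4B idx=18: raw=0x4F003 flags P=1 W=1 U=0 S=0
  → PROTECTION_VIOLATION  (4 entries read)
#3 VA=0x707810038D1 (r,kernel):
  [0] read 0x2E idx=14: raw=0x53007 flags P=1 W=1 U=1 S=0
  [1] read 0x53 idx=30: raw=0x56007 flags P=1 W=1 U=1 S=0
  [2] read 0x56 idx=8: raw=0x59007 flags P=1 W=1 U=1 S=0
  [3] read 0x59 idx=3: raw=0x5C007 flags P=1 W=1 U=1 S=0
  → PA=0x5C8D1  (4 entries read)

Access #1 PA: 0x44BCD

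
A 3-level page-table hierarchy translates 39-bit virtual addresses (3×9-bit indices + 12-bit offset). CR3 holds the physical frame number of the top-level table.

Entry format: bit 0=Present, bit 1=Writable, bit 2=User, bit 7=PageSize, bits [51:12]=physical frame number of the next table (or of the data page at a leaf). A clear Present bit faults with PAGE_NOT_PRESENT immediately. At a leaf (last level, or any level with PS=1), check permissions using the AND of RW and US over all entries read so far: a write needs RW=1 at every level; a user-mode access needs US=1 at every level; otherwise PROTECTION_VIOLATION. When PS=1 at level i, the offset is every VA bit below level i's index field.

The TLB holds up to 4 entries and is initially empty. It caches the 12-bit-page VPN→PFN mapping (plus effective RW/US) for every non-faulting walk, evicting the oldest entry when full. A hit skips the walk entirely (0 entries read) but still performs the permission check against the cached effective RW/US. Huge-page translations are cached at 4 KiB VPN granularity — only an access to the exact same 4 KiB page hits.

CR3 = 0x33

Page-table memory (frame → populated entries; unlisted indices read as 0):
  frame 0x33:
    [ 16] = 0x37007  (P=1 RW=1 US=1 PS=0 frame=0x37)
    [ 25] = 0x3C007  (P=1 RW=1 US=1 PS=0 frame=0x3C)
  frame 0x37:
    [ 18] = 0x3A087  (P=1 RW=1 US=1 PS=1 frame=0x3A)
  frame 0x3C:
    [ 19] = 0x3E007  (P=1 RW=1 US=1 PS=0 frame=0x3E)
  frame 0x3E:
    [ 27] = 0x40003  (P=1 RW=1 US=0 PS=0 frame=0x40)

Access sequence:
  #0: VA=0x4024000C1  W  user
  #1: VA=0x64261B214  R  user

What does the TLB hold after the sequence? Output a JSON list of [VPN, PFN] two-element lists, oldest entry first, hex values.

Trace:
#0 VA=0x4024000C1 (w,user):
  lvl0: tbl 0x33, slot 16 ⇒ 0x37007 (P1/RW1/US1/PS0)
  lvl1: tbl 0x37, slot 18 ⇒ 0x3A087 (P1/RW1/US1/PS1)
  ⇒ phys 0x3A0C1 (huge @L1)  [2 reads]
#1 VA=0x64261B214 (r,user):
  lvl0: tbl 0x33, slot 25 ⇒ 0x3C007 (P1/RW1/US1/PS0)
  lvl1: tbl 0x3C, slot 19 ⇒ 0x3E007 (P1/RW1/US1/PS0)
  lvl2: tbl 0x3E, slot 27 ⇒ 0x40003 (P1/RW1/US0/PS0)
  ⇒ fault: PROTECTION_VIOLATION  — 3 lookups

TLB: [["0x402400", "0x3A"]]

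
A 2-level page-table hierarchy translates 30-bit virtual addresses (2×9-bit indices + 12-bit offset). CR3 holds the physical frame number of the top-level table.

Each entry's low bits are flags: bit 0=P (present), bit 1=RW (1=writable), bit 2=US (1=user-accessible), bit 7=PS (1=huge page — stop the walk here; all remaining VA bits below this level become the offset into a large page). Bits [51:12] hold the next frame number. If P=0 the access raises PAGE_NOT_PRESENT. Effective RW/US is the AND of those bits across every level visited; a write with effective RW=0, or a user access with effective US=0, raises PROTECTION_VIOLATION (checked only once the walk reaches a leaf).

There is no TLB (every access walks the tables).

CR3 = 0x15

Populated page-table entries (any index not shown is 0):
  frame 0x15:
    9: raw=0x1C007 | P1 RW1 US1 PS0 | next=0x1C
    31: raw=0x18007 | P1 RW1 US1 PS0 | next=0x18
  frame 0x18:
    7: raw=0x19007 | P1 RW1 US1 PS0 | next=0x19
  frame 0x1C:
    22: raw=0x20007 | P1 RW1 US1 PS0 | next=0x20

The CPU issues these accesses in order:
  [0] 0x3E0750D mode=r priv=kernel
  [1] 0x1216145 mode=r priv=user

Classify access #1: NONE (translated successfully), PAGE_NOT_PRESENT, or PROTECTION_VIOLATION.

Trace:
#0 VA=0x3E0750D (r,kernel):
  [0] read 0x15 idx=31: raw=0x18007 flags P=1 W=1 U=1 S=0
  [1] read 0x18 idx=7: raw=0x19007 flags P=1 W=1 U=1 S=0
  → PA=0x1950D  (2 entries read)
#1 VA=0x1216145 (r,user):
  [0] read 0x15 idx=9: raw=0x1C007 flags P=1 W=1 U=1 S=0
  [1] read 0x1C idx=22: raw=0x20007 flags P=1 W=1 U=1 S=0
  → PA=0x20145  (2 entries read)

Access #1 fault: NONE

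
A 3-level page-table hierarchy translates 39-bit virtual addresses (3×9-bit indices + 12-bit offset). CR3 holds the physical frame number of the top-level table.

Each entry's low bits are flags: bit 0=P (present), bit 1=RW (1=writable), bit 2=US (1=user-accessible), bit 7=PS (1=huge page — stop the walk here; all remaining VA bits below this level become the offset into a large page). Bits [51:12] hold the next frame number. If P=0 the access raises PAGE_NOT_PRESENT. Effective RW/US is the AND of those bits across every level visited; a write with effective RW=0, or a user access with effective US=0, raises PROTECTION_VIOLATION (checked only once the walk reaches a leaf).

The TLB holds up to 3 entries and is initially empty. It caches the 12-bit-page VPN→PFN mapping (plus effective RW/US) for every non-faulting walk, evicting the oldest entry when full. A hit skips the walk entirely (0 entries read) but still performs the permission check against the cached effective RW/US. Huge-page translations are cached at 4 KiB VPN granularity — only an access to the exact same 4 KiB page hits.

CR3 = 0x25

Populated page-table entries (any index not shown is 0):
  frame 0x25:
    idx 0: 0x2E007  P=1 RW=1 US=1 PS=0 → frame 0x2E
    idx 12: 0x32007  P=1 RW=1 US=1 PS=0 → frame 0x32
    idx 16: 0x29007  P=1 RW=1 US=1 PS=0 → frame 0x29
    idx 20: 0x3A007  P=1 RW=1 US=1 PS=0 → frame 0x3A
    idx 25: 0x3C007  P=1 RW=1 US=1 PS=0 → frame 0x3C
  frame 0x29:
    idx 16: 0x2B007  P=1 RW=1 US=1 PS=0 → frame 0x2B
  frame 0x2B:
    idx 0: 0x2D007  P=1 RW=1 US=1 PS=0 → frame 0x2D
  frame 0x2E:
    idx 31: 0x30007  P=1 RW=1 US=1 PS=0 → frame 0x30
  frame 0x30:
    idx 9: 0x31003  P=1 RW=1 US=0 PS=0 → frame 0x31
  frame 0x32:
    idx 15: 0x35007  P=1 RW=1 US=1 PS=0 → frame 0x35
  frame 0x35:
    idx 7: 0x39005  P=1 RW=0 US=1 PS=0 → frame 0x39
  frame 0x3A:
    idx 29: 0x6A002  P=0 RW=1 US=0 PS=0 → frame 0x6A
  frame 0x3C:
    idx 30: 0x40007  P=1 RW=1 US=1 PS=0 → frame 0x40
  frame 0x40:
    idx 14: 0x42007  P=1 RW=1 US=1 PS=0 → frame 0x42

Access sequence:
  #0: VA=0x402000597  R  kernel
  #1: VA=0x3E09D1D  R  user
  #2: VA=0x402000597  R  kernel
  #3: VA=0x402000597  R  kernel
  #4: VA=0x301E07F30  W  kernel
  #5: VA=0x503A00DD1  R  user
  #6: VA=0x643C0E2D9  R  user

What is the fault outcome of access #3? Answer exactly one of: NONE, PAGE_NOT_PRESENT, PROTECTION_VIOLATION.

Walk each access:
#0 VA=0x402000597 (r,kernel):
  lvl0: tbl 0x25, slot 16 ⇒ 0x29007 (P1/RW1/US1/PS0)
  lvl1: tbl 0x29, slot 16 ⇒ 0x2B007 (P1/RW1/US1/PS0)
  lvl2: tbl 0x2B, slot 0 ⇒ 0x2D007 (P1/RW1/US1/PS0)
  ✓ 0x2D597  — 3 lookups
#1 VA=0x3E09D1D (r,user):
  lvl0: tbl 0x25, slot 0 ⇒ 0x2E007 (P1/RW1/US1/PS0)
  lvl1: tbl 0x2E, slot 31 ⇒ 0x30007 (P1/RW1/US1/PS0)
  lvl2: tbl 0x30, slot 9 ⇒ 0x31003 (P1/RW1/US0/PS0)
  ⇒ fault: PROTECTION_VIOLATION  — 3 lookups
#2 VA=0x402000597 (r,kernel):
  TLB hit vpn=0x402000 → PA=0x2D597
#3 VA=0x402000597 (r,kernel):
  TLB hit vpn=0x402000 → PA=0x2D597
#4 VA=0x301E07F30 (w,kernel):
  lvl0: tbl 0x25, slot 12 ⇒ 0x32007 (P1/RW1/US1/PS0)
  lvl1: tbl 0x32, slot 15 ⇒ 0x35007 (P1/RW1/US1/PS0)
  lvl2: tbl 0x35, slot 7 ⇒ 0x39005 (P1/RW0/US1/PS0)
  ⇒ fault: PROTECTION_VIOLATION  — 3 lookups
#5 VA=0x503A00DD1 (r,user):
  lvl0: tbl 0x25, slot 20 ⇒ 0x3A007 (P1/RW1/US1/PS0)
  lvl1: tbl 0x3A, slot 29 ⇒ 0x6A002 (P0/RW1/US0/PS0)
  ⇒ fault: PAGE_NOT_PRESENT  — 2 lookups
#6 VA=0x643C0E2D9 (r,user):
  lvl0: tbl 0x25, slot 25 ⇒ 0x3C007 (P1/RW1/US1/PS0)
  lvl1: tbl 0x3C, slot 30 ⇒ 0x40007 (P1/RW1/US1/PS0)
  lvl2: tbl 0x40, slot 14 ⇒ 0x42007 (P1/RW1/US1/PS0)
  ✓ 0x422D9  — 3 lookups

Access #3 fault: NONE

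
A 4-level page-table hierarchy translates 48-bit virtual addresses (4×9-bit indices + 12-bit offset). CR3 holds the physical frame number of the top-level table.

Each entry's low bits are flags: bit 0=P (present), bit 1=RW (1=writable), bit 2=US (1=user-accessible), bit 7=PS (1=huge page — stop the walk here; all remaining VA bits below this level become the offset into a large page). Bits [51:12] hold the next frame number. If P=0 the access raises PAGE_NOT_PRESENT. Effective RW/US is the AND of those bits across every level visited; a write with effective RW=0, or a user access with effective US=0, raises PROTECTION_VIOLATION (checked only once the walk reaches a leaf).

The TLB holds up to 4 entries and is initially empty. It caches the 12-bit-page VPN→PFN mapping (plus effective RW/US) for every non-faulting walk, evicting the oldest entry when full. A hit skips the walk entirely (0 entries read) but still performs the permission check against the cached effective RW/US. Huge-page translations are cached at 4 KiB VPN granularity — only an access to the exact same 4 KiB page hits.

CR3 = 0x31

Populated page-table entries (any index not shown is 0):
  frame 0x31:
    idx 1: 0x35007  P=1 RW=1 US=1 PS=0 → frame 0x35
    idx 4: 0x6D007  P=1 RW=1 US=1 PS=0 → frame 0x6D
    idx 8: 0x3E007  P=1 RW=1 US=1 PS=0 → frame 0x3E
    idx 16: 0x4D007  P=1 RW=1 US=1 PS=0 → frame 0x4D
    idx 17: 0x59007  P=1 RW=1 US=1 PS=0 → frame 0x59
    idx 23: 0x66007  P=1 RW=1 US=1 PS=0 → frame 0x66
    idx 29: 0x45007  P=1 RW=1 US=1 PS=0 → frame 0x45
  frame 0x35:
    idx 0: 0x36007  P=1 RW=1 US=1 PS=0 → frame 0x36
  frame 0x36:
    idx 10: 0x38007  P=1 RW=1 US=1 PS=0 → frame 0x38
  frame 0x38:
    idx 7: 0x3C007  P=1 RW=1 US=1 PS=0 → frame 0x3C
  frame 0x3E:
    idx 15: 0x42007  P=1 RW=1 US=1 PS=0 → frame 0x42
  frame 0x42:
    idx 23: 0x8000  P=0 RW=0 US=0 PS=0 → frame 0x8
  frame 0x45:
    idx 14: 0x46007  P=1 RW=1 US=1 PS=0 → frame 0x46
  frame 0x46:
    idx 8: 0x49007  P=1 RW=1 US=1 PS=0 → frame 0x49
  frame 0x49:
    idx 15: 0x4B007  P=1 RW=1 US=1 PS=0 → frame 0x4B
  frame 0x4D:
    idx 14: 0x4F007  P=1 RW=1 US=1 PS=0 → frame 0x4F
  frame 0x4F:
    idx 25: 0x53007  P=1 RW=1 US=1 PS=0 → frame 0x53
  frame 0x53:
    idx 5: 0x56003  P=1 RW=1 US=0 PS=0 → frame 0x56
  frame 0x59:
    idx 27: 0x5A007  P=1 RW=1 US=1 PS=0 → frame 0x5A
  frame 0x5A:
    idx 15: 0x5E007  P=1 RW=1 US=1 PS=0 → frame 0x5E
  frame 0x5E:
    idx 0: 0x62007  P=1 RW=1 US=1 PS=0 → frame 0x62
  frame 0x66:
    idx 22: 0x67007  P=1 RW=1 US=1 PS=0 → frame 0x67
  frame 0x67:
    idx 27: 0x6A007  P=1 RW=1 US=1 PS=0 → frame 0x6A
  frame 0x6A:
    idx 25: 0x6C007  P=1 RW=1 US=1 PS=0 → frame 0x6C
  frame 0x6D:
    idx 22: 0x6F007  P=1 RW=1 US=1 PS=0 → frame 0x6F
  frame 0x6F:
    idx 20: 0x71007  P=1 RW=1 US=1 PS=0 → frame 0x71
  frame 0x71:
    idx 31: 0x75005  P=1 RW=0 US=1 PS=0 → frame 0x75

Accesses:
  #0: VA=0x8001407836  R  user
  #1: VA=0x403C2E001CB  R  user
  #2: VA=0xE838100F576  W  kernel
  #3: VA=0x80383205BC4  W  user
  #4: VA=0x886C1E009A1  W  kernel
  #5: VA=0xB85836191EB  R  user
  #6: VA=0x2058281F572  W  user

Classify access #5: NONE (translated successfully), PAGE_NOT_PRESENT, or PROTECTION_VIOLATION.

Walk each access:
#0 VA=0x8001407836 (r,user):
  L0: frame=0x31 idx=1 entry=0x35007 [P=1 RW=1 US=1 PS=0]
  L1: frame=0x35 idx=0 entry=0x36007 [P=1 RW=1 US=1 PS=0]
  L2: frame=0x36 idx=10 entry=0x38007 [P=1 RW=1 US=1 PS=0]
  L3: frame=0x38 idx=7 entry=0x3C007 [P=1 RW=1 US=1 PS=0]
  ✓ 0x3C836  — 4 lookups
#1 VA=0x403C2E001CB (r,user):
  L0: frame=0x31 idx=8 entry=0x3E007 [P=1 RW=1 US=1 PS=0]
  L1: frame=0x3E idx=15 entry=0x42007 [P=1 RW=1 US=1 PS=0]
  L2: frame=0x42 idx=23 entry=0x8000 [P=0 RW=0 US=0 PS=0]
  → PAGE_NOT_PRESENT  (3 entries read)
#2 VA=0xE838100F576 (w,kernel):
  L0: frame=0x31 idx=29 entry=0x45007 [P=1 RW=1 US=1 PS=0]
  L1: frame=0x45 idx=14 entry=0x46007 [P=1 RW=1 US=1 PS=0]
  L2: frame=0x46 idx=8 entry=0x49007 [P=1 RW=1 US=1 PS=0]
  L3: frame=0x49 idx=15 entry=0x4B007 [P=1 RW=1 US=1 PS=0]
  ✓ 0x4B576  — 4 lookups
#3 VA=0x80383205BC4 (w,user):
  L0: frame=0x31 idx=16 entry=0x4D007 [P=1 RW=1 US=1 PS=0]
  L1: frame=0x4D idx=14 entry=0x4F007 [P=1 RW=1 US=1 PS=0]
  L2: frame=0x4F idx=25 entry=0x53007 [P=1 RW=1 US=1 PS=0]
  L3: frame=0x53 idx=5 entry=0x56003 [P=1 RW=1 US=0 PS=0]
  → PROTECTION_VIOLATION  (4 entries read)
#4 VA=0x886C1E009A1 (w,kernel):
  L0: frame=0x31 idx=17 entry=0x59007 [P=1 RW=1 US=1 PS=0]
  L1: frame=0x59 idx=27 entry=0x5A007 [P=1 RW=1 US=1 PS=0]
  L2: frame=0x5A idx=15 entry=0x5E007 [P=1 RW=1 US=1 PS=0]
  L3: frame=0x5E idx=0 entry=0x62007 [P=1 RW=1 US=1 PS=0]
  ✓ 0x629A1  — 4 lookups
#5 VA=0xB85836191EB (r,user):
  L0: frame=0x31 idx=23 entry=0x66007 [P=1 RW=1 US=1 PS=0]
  L1: frame=0x66 idx=22 entry=0x67007 [P=1 RW=1 US=1 PS=0]
  L2: frame=0x67 idx=27 entry=0x6A007 [P=1 RW=1 US=1 PS=0]
  L3: frame=0x6A idx=25 entry=0x6C007 [P=1 RW=1 US=1 PS=0]
  ✓ 0x6C1EB  — 4 lookups
#6 VA=0x2058281F572 (w,user):
  L0: frame=0x31 idx=4 entry=0x6D007 [P=1 RW=1 US=1 PS=0]
  L1: frame=0x6D idx=22 entry=0x6F007 [P=1 RW=1 US=1 PS=0]
  L2: frame=0x6F idx=20 entry=0x71007 [P=1 RW=1 US=1 PS=0]
  L3: frame=0x71 idx=31 entry=0x75005 [P=1 RW=0 US=1 PS=0]
  → PROTECTION_VIOLATION  (4 entries read)

Access #5 fault: NONE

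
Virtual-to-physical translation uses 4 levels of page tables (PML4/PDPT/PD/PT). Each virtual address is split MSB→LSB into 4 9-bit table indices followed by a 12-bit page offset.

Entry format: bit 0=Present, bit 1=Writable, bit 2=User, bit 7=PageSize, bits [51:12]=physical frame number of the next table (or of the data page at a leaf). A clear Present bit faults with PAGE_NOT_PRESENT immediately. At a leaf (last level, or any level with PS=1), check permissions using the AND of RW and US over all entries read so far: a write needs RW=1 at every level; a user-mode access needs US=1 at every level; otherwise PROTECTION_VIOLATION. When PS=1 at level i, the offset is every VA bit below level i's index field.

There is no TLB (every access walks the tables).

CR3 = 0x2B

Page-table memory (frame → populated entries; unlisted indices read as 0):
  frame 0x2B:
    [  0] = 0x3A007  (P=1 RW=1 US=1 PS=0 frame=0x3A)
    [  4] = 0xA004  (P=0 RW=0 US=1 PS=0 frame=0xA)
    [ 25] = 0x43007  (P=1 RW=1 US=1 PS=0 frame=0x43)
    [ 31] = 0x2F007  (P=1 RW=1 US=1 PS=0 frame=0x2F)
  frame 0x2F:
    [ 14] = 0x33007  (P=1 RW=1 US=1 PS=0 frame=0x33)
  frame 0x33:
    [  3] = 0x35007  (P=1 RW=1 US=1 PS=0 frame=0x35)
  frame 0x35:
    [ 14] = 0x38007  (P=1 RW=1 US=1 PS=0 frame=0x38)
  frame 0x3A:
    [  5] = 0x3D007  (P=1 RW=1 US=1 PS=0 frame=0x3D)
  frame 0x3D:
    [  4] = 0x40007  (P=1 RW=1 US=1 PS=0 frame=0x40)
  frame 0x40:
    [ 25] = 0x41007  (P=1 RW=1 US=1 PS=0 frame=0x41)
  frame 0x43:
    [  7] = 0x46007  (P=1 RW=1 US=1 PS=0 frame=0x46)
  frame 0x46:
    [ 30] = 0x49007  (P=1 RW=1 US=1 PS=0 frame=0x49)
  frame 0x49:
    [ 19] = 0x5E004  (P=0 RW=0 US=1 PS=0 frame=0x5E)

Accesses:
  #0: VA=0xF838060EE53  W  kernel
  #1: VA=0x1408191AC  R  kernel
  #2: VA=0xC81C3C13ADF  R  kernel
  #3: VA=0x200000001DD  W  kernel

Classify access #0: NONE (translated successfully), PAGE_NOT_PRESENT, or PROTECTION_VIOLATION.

Trace:
#0 VA=0xF838060EE53 (w,kernel):
  lvl0: tbl 0x2B, slot 31 ⇒ 0x2F007 (P1/RW1/US1/PS0)
  lvl1: tbl 0x2F, slot 14 ⇒ 0x33007 (P1/RW1/US1/PS0)
  lvl2: tbl 0x33, slot 3 ⇒ 0x35007 (P1/RW1/US1/PS0)
  lvl3: tbl 0x35, slot 14 ⇒ 0x38007 (P1/RW1/US1/PS0)
  → PA=0x38E53  (4 entries read)
#1 VA=0x1408191AC (r,kernel):
  lvl0: tbl 0x2B, slot 0 ⇒ 0x3A007 (P1/RW1/US1/PS0)
  lvl1: tbl 0x3A, slot 5 ⇒ 0x3D007 (P1/RW1/US1/PS0)
  lvl2: tbl 0x3D, slot 4 ⇒ 0x40007 (P1/RW1/US1/PS0)
  lvl3: tbl 0x40, slot 25 ⇒ 0x41007 (P1/RW1/US1/PS0)
  → PA=0x411AC  (4 entries read)
#2 VA=0xC81C3C13ADF (r,kernel):
  lvl0: tbl 0x2B, slot 25 ⇒ 0x43007 (P1/RW1/US1/PS0)
  lvl1: tbl 0x43, slot 7 ⇒ 0x46007 (P1/RW1/US1/PS0)
  lvl2: tbl 0x46, slot 30 ⇒ 0x49007 (P1/RW1/US1/PS0)
  lvl3: tbl 0x49, slot 19 ⇒ 0x5E004 (P0/RW0/US1/PS0)
  ✗ PAGE_NOT_PRESENT  [4 reads]
#3 VA=0x200000001DD (w,kernel):
  lvl0: tbl 0x2B, slot 4 ⇒ 0xA004 (P0/RW0/US1/PS0)
  ✗ PAGE_NOT_PRESENT  [1 reads]

Access #0 fault: NONE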